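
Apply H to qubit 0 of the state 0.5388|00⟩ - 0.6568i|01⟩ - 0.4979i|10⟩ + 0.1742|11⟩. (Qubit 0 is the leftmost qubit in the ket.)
(0.381 - 0.3521i)|00⟩ + (0.1232 - 0.4644i)|01⟩ + (0.381 + 0.3521i)|10⟩ + (-0.1232 - 0.4644i)|11⟩

H on qubit 0 mixes each pair of kets that differ only in qubit 0: amplitudes (a, b) of (|…0…⟩, |…1…⟩) become ((a + b)/√2, (a − b)/√2). Kets absent from the input have amplitude 0.
(|00⟩, |10⟩): (a, b) = (0.5388, -0.4979i) → ((0.381 - 0.3521i), (0.381 + 0.3521i))
(|01⟩, |11⟩): (a, b) = (-0.6568i, 0.1742) → ((0.1232 - 0.4644i), (-0.1232 - 0.4644i))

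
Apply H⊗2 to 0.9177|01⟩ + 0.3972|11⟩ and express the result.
0.6575|00⟩ - 0.6575|01⟩ + 0.2603|10⟩ - 0.2603|11⟩

H⊗2 gives amp(|y⟩) = (1/2) Σ_x (−1)^(x·y) amp(|x⟩), where x·y is the number of positions in which both x and y have a 1.
|00⟩: (0.9177 + 0.3972)/2 = 0.6575
|01⟩: (-0.9177 - 0.3972)/2 = -0.6575
|10⟩: (0.9177 - 0.3972)/2 = 0.2603
|11⟩: (-0.9177 + 0.3972)/2 = -0.2603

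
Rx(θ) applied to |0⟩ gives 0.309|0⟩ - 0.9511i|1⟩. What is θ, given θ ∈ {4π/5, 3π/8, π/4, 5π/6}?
4π/5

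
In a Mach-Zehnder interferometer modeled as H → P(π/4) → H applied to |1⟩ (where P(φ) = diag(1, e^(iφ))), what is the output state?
(0.1464 - (1/√8)i)|0⟩ + (0.8536 + (1/√8)i)|1⟩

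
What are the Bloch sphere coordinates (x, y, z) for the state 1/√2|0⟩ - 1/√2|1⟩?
(-1, 0, 0)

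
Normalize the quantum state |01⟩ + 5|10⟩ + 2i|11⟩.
0.1826|01⟩ + 0.9129|10⟩ + 0.3651i|11⟩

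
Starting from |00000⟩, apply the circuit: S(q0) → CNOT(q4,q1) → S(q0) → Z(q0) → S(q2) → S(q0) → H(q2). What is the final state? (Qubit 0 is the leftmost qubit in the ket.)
1/√2|00000⟩ + 1/√2|00100⟩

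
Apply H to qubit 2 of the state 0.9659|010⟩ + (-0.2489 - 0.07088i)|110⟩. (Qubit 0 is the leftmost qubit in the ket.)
0.683|010⟩ + 0.683|011⟩ + (-0.176 - 0.05012i)|110⟩ + (-0.176 - 0.05012i)|111⟩

H on qubit 2 mixes each pair of kets that differ only in qubit 2: amplitudes (a, b) of (|…0…⟩, |…1…⟩) become ((a + b)/√2, (a − b)/√2). Kets absent from the input have amplitude 0.
(|010⟩, |011⟩): (a, b) = (0.9659, 0) → (0.683, 0.683)
(|110⟩, |111⟩): (a, b) = ((-0.2489 - 0.07088i), 0) → ((-0.176 - 0.05012i), (-0.176 - 0.05012i))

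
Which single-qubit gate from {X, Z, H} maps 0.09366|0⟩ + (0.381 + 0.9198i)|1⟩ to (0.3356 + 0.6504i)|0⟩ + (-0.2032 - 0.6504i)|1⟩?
H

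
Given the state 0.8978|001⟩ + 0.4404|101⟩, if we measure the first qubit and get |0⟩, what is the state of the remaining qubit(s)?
|01⟩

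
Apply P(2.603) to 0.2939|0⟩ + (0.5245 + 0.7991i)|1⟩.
0.2939|0⟩ + (-0.8601 - 0.4169i)|1⟩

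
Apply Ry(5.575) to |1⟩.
-0.3467|0⟩ - 0.938|1⟩

Ry(5.575) = [[cos(θ/2), −sin(θ/2)], [sin(θ/2), cos(θ/2)]]; θ = 5.575, cos(θ/2) ≈ -0.937961, sin(θ/2) ≈ 0.346739.
With a = amp(|0⟩) = 0 and b = amp(|1⟩) = 1:
new amp(|0⟩) = (-0.937961)·a + (-0.346739)·b = -0.3467
new amp(|1⟩) = (0.346739)·a + (-0.937961)·b = -0.938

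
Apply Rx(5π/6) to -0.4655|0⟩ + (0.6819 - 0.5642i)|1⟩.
(-0.6655 - 0.6587i)|0⟩ + (0.1765 + 0.3036i)|1⟩

Rx(5π/6) = [[cos(θ/2), −i·sin(θ/2)], [−i·sin(θ/2), cos(θ/2)]]; θ = 5π/6, cos(θ/2) ≈ 0.258819, sin(θ/2) ≈ 0.965926.
With a = amp(|0⟩) = -0.4655 and b = amp(|1⟩) = (0.6819 - 0.5642i):
new amp(|0⟩) = (0.258819)·a + (-0.965926i)·b = (-0.6655 - 0.6587i)
new amp(|1⟩) = (-0.965926i)·a + (0.258819)·b = (0.1765 + 0.3036i)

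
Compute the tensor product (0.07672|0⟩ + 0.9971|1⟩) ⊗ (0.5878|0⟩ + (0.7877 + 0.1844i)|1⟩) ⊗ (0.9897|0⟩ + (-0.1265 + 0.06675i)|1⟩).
0.04463|000⟩ + (-0.005705 + 0.00301i)|001⟩ + (0.05981 + 0.014i)|010⟩ + (-0.008589 + 0.002244i)|011⟩ + 0.5801|100⟩ + (-0.07414 + 0.03912i)|101⟩ + (0.7773 + 0.182i)|110⟩ + (-0.1116 + 0.02917i)|111⟩

amp(|b₁b₂…⟩) = product of the factor amplitudes for bits b₁, b₂, …; only kets whose every factor amplitude is nonzero survive.
|000⟩: (0.07672)(0.5878)(0.9897) = 0.04463
|001⟩: (0.07672)(0.5878)(-0.1265 + 0.06675i) = (-0.005705 + 0.00301i)
|010⟩: (0.07672)(0.7877 + 0.1844i)(0.9897) = (0.05981 + 0.014i)
|011⟩: (0.07672)(0.7877 + 0.1844i)(-0.1265 + 0.06675i) = (-0.008589 + 0.002244i)
|100⟩: (0.9971)(0.5878)(0.9897) = 0.5801
|101⟩: (0.9971)(0.5878)(-0.1265 + 0.06675i) = (-0.07414 + 0.03912i)
|110⟩: (0.9971)(0.7877 + 0.1844i)(0.9897) = (0.7773 + 0.182i)
|111⟩: (0.9971)(0.7877 + 0.1844i)(-0.1265 + 0.06675i) = (-0.1116 + 0.02917i)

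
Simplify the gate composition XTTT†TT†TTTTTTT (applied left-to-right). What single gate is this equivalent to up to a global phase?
X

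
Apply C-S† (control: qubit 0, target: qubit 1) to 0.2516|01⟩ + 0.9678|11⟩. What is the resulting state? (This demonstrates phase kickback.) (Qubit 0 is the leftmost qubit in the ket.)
0.2516|01⟩ - 0.9678i|11⟩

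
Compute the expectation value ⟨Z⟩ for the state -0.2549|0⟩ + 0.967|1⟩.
-0.8701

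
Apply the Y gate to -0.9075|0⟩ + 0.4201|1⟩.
-0.4201i|0⟩ - 0.9075i|1⟩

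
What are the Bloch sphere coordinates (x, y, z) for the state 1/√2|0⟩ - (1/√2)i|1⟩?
(0, -1, 0)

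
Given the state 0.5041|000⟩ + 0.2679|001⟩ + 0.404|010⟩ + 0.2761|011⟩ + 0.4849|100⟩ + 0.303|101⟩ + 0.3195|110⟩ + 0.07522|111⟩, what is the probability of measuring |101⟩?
0.09181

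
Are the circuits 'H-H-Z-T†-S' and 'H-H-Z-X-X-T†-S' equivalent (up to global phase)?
Yes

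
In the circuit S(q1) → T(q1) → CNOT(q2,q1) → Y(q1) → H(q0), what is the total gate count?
5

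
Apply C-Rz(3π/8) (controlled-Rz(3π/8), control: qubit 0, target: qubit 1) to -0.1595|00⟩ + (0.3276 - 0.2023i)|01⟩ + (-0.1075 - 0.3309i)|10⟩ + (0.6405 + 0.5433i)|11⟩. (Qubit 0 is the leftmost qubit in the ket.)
-0.1595|00⟩ + (0.3276 - 0.2023i)|01⟩ + (-0.2732 - 0.2154i)|10⟩ + (0.2307 + 0.8076i)|11⟩

C-Rz(3π/8) leaves the control-|0⟩ kets |00⟩, |01⟩ unchanged and applies Rz(3π/8) to qubit 1 on the control-|1⟩ pair (|10⟩, |11⟩).
Rz(3π/8) = [[e^(−iθ/2), 0], [0, e^(iθ/2)]] with e^(±iθ/2) = cos(θ/2) ± i·sin(θ/2); θ = 3π/8, cos(θ/2) ≈ 0.83147, sin(θ/2) ≈ 0.55557.
With a = amp(|10⟩) = (-0.1075 - 0.3309i) and b = amp(|11⟩) = (0.6405 + 0.5433i):
new amp(|10⟩) = (0.83147 - 0.55557i)·a = (-0.2732 - 0.2154i)
new amp(|11⟩) = (0.83147 + 0.55557i)·b = (0.2307 + 0.8076i)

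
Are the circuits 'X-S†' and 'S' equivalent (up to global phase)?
No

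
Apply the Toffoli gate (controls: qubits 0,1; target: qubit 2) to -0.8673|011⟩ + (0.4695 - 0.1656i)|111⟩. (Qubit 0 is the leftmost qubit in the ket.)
-0.8673|011⟩ + (0.4695 - 0.1656i)|110⟩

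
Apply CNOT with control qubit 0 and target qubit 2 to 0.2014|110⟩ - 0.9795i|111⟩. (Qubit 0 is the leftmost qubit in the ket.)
-0.9795i|110⟩ + 0.2014|111⟩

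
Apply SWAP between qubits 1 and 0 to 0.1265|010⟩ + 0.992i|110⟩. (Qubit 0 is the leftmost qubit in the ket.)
0.1265|100⟩ + 0.992i|110⟩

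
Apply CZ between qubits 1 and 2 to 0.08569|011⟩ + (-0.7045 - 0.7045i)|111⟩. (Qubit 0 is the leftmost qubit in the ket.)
-0.08569|011⟩ + (0.7045 + 0.7045i)|111⟩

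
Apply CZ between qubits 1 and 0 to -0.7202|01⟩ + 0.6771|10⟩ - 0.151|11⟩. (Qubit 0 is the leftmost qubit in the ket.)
-0.7202|01⟩ + 0.6771|10⟩ + 0.151|11⟩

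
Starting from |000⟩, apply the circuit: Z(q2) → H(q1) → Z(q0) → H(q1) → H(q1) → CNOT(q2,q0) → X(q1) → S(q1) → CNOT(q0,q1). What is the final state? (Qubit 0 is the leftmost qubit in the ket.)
1/√2|000⟩ + (1/√2)i|010⟩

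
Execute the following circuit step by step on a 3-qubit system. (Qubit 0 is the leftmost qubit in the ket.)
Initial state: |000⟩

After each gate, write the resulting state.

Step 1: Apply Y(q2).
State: i|001⟩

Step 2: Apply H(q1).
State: (1/√2)i|001⟩ + (1/√2)i|011⟩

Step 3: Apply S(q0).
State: (1/√2)i|001⟩ + (1/√2)i|011⟩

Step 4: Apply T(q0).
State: (1/√2)i|001⟩ + (1/√2)i|011⟩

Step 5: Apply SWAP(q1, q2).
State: (1/√2)i|010⟩ + (1/√2)i|011⟩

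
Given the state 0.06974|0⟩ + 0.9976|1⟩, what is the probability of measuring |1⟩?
0.9952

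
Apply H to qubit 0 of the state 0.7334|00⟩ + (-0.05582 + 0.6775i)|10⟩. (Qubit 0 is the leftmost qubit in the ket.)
(0.4791 + 0.4791i)|00⟩ + (0.5581 - 0.4791i)|10⟩

H on qubit 0 mixes each pair of kets that differ only in qubit 0: amplitudes (a, b) of (|…0…⟩, |…1…⟩) become ((a + b)/√2, (a − b)/√2). Kets absent from the input have amplitude 0.
(|00⟩, |10⟩): (a, b) = (0.7334, (-0.05582 + 0.6775i)) → ((0.4791 + 0.4791i), (0.5581 - 0.4791i))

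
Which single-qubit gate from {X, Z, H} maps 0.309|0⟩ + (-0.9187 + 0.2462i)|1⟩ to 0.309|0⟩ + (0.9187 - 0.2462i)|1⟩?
Z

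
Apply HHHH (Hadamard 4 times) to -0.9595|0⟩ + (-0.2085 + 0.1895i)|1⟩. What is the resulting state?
-0.9595|0⟩ + (-0.2085 + 0.1895i)|1⟩

H² = I, so an even number of Hadamards cancels: H^4 = I and the state is unchanged.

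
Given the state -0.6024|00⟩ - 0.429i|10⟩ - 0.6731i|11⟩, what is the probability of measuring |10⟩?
0.184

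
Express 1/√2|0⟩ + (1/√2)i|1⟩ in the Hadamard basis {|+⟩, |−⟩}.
(1/2 + (1/2)i)|+⟩ + (1/2 - (1/2)i)|−⟩

With |ψ⟩ = α|0⟩ + β|1⟩, the Hadamard-basis coefficients are ⟨+|ψ⟩ = (α + β)/√2 and ⟨−|ψ⟩ = (α − β)/√2.
Here α = 1/√2, β = (1/√2)i: (α + β)/√2 = (1/2 + (1/2)i), (α − β)/√2 = (1/2 - (1/2)i).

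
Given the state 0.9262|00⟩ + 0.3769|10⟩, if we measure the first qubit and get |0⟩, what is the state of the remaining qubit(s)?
|0⟩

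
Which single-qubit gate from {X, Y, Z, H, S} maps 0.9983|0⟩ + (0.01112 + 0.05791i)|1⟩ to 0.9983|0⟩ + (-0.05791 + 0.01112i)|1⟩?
S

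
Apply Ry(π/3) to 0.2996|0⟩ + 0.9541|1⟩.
-0.2176|0⟩ + 0.9761|1⟩

Ry(π/3) = [[cos(θ/2), −sin(θ/2)], [sin(θ/2), cos(θ/2)]]; θ = π/3, cos(θ/2) ≈ 0.866025, sin(θ/2) ≈ 0.5.
With a = amp(|0⟩) = 0.2996 and b = amp(|1⟩) = 0.9541:
new amp(|0⟩) = (0.866025)·a + (-0.5)·b = -0.2176
new amp(|1⟩) = (0.5)·a + (0.866025)·b = 0.9761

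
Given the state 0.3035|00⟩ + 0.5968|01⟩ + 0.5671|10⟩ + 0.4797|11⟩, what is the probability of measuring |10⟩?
0.3216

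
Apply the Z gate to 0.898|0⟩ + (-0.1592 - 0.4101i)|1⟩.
0.898|0⟩ + (0.1592 + 0.4101i)|1⟩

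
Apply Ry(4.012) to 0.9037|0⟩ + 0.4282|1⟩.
-0.7693|0⟩ + 0.6389|1⟩

Ry(4.012) = [[cos(θ/2), −sin(θ/2)], [sin(θ/2), cos(θ/2)]]; θ = 4.012, cos(θ/2) ≈ -0.421595, sin(θ/2) ≈ 0.906784.
With a = amp(|0⟩) = 0.9037 and b = amp(|1⟩) = 0.4282:
new amp(|0⟩) = (-0.421595)·a + (-0.906784)·b = -0.7693
new amp(|1⟩) = (0.906784)·a + (-0.421595)·b = 0.6389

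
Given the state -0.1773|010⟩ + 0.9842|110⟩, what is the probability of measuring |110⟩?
0.9686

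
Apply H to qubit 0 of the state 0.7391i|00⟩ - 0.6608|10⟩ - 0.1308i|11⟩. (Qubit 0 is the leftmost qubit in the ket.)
(-0.4673 + 0.5226i)|00⟩ - 0.09249i|01⟩ + (0.4673 + 0.5226i)|10⟩ + 0.09249i|11⟩

H on qubit 0 mixes each pair of kets that differ only in qubit 0: amplitudes (a, b) of (|…0…⟩, |…1…⟩) become ((a + b)/√2, (a − b)/√2). Kets absent from the input have amplitude 0.
(|00⟩, |10⟩): (a, b) = (0.7391i, -0.6608) → ((-0.4673 + 0.5226i), (0.4673 + 0.5226i))
(|01⟩, |11⟩): (a, b) = (0, -0.1308i) → (-0.09249i, 0.09249i)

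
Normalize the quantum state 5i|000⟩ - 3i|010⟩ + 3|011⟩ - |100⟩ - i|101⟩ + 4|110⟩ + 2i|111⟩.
0.6202i|000⟩ - 0.3721i|010⟩ + 0.3721|011⟩ - 0.124|100⟩ - 0.124i|101⟩ + 0.4961|110⟩ + 0.2481i|111⟩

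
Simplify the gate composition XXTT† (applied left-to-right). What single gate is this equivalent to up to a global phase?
I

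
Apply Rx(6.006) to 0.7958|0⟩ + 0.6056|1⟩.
(-0.7882 - 0.08366i)|0⟩ + (-0.5998 - 0.1099i)|1⟩

Rx(6.006) = [[cos(θ/2), −i·sin(θ/2)], [−i·sin(θ/2), cos(θ/2)]]; θ = 6.006, cos(θ/2) ≈ -0.990411, sin(θ/2) ≈ 0.138149.
With a = amp(|0⟩) = 0.7958 and b = amp(|1⟩) = 0.6056:
new amp(|0⟩) = (-0.990411)·a + (-0.138149i)·b = (-0.7882 - 0.08366i)
new amp(|1⟩) = (-0.138149i)·a + (-0.990411)·b = (-0.5998 - 0.1099i)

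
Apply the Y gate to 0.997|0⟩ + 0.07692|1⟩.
-0.07692i|0⟩ + 0.997i|1⟩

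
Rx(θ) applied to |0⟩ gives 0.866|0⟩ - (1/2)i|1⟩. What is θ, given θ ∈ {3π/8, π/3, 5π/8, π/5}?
π/3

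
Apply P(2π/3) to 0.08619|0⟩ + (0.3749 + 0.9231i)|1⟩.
0.08619|0⟩ + (-0.9869 - 0.1369i)|1⟩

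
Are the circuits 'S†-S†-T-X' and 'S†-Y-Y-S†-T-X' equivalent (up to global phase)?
Yes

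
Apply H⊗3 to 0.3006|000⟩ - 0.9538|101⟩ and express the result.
-0.2309|000⟩ + 0.4435|001⟩ - 0.2309|010⟩ + 0.4435|011⟩ + 0.4435|100⟩ - 0.2309|101⟩ + 0.4435|110⟩ - 0.2309|111⟩

H⊗3 gives amp(|y⟩) = (1/2√2) Σ_x (−1)^(x·y) amp(|x⟩), where x·y is the number of positions in which both x and y have a 1.
|000⟩: (0.3006 - 0.9538)/(2√2) = -0.2309
|001⟩: (0.3006 + 0.9538)/(2√2) = 0.4435
|010⟩: (0.3006 - 0.9538)/(2√2) = -0.2309
|011⟩: (0.3006 + 0.9538)/(2√2) = 0.4435
|100⟩: (0.3006 + 0.9538)/(2√2) = 0.4435
|101⟩: (0.3006 - 0.9538)/(2√2) = -0.2309
|110⟩: (0.3006 + 0.9538)/(2√2) = 0.4435
|111⟩: (0.3006 - 0.9538)/(2√2) = -0.2309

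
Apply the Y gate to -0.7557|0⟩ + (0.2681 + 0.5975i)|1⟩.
(0.5975 - 0.2681i)|0⟩ - 0.7557i|1⟩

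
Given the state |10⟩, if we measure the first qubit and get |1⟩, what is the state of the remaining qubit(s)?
|0⟩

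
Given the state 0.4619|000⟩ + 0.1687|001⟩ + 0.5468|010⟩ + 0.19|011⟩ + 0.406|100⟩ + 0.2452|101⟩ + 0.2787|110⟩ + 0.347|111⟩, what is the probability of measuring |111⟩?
0.1204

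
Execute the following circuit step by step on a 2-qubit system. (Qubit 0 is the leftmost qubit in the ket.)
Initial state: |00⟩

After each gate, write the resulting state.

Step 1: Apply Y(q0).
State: i|10⟩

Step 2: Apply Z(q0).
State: -i|10⟩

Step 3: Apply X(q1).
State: -i|11⟩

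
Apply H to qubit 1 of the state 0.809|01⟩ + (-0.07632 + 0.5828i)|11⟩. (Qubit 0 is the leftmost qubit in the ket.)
0.572|00⟩ - 0.572|01⟩ + (-0.05397 + 0.4121i)|10⟩ + (0.05397 - 0.4121i)|11⟩

H on qubit 1 mixes each pair of kets that differ only in qubit 1: amplitudes (a, b) of (|…0…⟩, |…1…⟩) become ((a + b)/√2, (a − b)/√2). Kets absent from the input have amplitude 0.
(|00⟩, |01⟩): (a, b) = (0, 0.809) → (0.572, -0.572)
(|10⟩, |11⟩): (a, b) = (0, (-0.07632 + 0.5828i)) → ((-0.05397 + 0.4121i), (0.05397 - 0.4121i))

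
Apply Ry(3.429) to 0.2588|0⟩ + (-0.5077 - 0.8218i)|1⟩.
(0.4654 + 0.8133i)|0⟩ + (0.3288 + 0.1177i)|1⟩

Ry(3.429) = [[cos(θ/2), −sin(θ/2)], [sin(θ/2), cos(θ/2)]]; θ = 3.429, cos(θ/2) ≈ -0.14321, sin(θ/2) ≈ 0.989692.
With a = amp(|0⟩) = 0.2588 and b = amp(|1⟩) = (-0.5077 - 0.8218i):
new amp(|0⟩) = (-0.14321)·a + (-0.989692)·b = (0.4654 + 0.8133i)
new amp(|1⟩) = (0.989692)·a + (-0.14321)·b = (0.3288 + 0.1177i)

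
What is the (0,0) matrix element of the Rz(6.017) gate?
(-0.9912 - 0.1327i)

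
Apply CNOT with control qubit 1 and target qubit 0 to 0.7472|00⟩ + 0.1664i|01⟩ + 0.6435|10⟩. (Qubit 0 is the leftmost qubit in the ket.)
0.7472|00⟩ + 0.6435|10⟩ + 0.1664i|11⟩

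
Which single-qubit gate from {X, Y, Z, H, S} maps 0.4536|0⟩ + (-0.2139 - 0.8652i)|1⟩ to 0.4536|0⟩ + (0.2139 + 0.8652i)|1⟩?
Z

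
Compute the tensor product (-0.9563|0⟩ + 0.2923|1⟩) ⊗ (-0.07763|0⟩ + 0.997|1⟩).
0.07424|00⟩ - 0.9534|01⟩ - 0.02269|10⟩ + 0.2914|11⟩

amp(|b₁b₂…⟩) = product of the factor amplitudes for bits b₁, b₂, …; only kets whose every factor amplitude is nonzero survive.
|00⟩: (-0.9563)(-0.07763) = 0.07424
|01⟩: (-0.9563)(0.997) = -0.9534
|10⟩: (0.2923)(-0.07763) = -0.02269
|11⟩: (0.2923)(0.997) = 0.2914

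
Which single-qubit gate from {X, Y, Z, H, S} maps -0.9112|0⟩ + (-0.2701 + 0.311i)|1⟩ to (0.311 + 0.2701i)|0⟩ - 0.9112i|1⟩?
Y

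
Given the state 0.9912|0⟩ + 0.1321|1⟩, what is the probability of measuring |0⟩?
0.9825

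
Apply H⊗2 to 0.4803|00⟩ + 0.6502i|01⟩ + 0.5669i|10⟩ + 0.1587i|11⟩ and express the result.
(0.2402 + 0.6879i)|00⟩ + (0.2402 - 0.121i)|01⟩ + (0.2402 - 0.0377i)|10⟩ + (0.2402 - 0.5292i)|11⟩

H⊗2 gives amp(|y⟩) = (1/2) Σ_x (−1)^(x·y) amp(|x⟩), where x·y is the number of positions in which both x and y have a 1.
|00⟩: (0.4803 + 0.6502i + 0.5669i + 0.1587i)/2 = (0.2402 + 0.6879i)
|01⟩: (0.4803 - 0.6502i + 0.5669i - 0.1587i)/2 = (0.2402 - 0.121i)
|10⟩: (0.4803 + 0.6502i - 0.5669i - 0.1587i)/2 = (0.2402 - 0.0377i)
|11⟩: (0.4803 - 0.6502i - 0.5669i + 0.1587i)/2 = (0.2402 - 0.5292i)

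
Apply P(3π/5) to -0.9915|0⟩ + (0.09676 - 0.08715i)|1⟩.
-0.9915|0⟩ + (0.05298 + 0.119i)|1⟩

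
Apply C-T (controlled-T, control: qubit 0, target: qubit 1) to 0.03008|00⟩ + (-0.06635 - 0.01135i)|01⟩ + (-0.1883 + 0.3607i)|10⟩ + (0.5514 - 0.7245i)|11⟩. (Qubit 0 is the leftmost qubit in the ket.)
0.03008|00⟩ + (-0.06635 - 0.01135i)|01⟩ + (-0.1883 + 0.3607i)|10⟩ + (0.9022 - 0.1224i)|11⟩

C-T leaves the control-|0⟩ kets |00⟩, |01⟩ unchanged and applies T to qubit 1 on the control-|1⟩ pair (|10⟩, |11⟩).
T = [[1, 0], [0, (1/√2 + (1/√2)i)]].
With a = amp(|10⟩) = (-0.1883 + 0.3607i) and b = amp(|11⟩) = (0.5514 - 0.7245i):
new amp(|10⟩) = (1)·a = (-0.1883 + 0.3607i)
new amp(|11⟩) = (1/√2 + (1/√2)i)·b = (0.9022 - 0.1224i)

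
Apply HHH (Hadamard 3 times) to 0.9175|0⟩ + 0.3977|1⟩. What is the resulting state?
0.93|0⟩ + 0.3676|1⟩

H² = I, so H^3 = H: a single Hadamard. With (a, b) = (0.9175, 0.3977), H gives ((a + b)/√2, (a − b)/√2) = (0.93, 0.3676).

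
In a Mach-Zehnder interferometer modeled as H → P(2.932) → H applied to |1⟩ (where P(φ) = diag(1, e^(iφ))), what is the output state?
(0.9891 - 0.104i)|0⟩ + (0.01094 + 0.104i)|1⟩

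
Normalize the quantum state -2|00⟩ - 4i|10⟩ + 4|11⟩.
-0.3333|00⟩ - 0.6667i|10⟩ + 0.6667|11⟩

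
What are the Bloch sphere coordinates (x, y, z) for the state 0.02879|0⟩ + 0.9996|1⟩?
(0.05756, 0, -0.9984)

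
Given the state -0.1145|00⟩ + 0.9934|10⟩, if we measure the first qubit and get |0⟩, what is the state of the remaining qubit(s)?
-|0⟩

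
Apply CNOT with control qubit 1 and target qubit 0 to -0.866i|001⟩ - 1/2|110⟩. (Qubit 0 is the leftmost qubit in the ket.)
-0.866i|001⟩ - 1/2|010⟩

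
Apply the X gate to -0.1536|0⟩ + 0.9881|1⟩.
0.9881|0⟩ - 0.1536|1⟩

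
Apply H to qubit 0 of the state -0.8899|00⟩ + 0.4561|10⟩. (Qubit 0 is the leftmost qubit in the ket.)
-0.3067|00⟩ - 0.9518|10⟩

H on qubit 0 mixes each pair of kets that differ only in qubit 0: amplitudes (a, b) of (|…0…⟩, |…1…⟩) become ((a + b)/√2, (a − b)/√2). Kets absent from the input have amplitude 0.
(|00⟩, |10⟩): (a, b) = (-0.8899, 0.4561) → (-0.3067, -0.9518)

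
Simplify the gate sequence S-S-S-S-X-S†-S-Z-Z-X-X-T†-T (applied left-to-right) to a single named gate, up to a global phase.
X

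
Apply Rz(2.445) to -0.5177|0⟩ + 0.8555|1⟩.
(-0.1767 + 0.4866i)|0⟩ + (0.292 + 0.8041i)|1⟩

Rz(2.445) = [[e^(−iθ/2), 0], [0, e^(iθ/2)]] with e^(±iθ/2) = cos(θ/2) ± i·sin(θ/2); θ = 2.445, cos(θ/2) ≈ 0.341297, sin(θ/2) ≈ 0.939956.
With a = amp(|0⟩) = -0.5177 and b = amp(|1⟩) = 0.8555:
new amp(|0⟩) = (0.341297 - 0.939956i)·a = (-0.1767 + 0.4866i)
new amp(|1⟩) = (0.341297 + 0.939956i)·b = (0.292 + 0.8041i)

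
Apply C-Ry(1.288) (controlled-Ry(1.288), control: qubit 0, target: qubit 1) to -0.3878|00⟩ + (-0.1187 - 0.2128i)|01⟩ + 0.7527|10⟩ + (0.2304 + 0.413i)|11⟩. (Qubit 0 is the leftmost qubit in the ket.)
-0.3878|00⟩ + (-0.1187 - 0.2128i)|01⟩ + (0.4636 - 0.248i)|10⟩ + (0.6362 + 0.3303i)|11⟩

C-Ry(1.288) leaves the control-|0⟩ kets |00⟩, |01⟩ unchanged and applies Ry(1.288) to qubit 1 on the control-|1⟩ pair (|10⟩, |11⟩).
Ry(1.288) = [[cos(θ/2), −sin(θ/2)], [sin(θ/2), cos(θ/2)]]; θ = 1.288, cos(θ/2) ≈ 0.799701, sin(θ/2) ≈ 0.600399.
With a = amp(|10⟩) = 0.7527 and b = amp(|11⟩) = (0.2304 + 0.413i):
new amp(|10⟩) = (0.799701)·a + (-0.600399)·b = (0.4636 - 0.248i)
new amp(|11⟩) = (0.600399)·a + (0.799701)·b = (0.6362 + 0.3303i)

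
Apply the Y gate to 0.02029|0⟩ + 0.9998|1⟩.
-0.9998i|0⟩ + 0.02029i|1⟩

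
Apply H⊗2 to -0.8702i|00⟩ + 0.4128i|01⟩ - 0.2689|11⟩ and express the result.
(-0.1345 - 0.2287i)|00⟩ + (0.1345 - 0.6415i)|01⟩ + (0.1345 - 0.2287i)|10⟩ + (-0.1345 - 0.6415i)|11⟩

H⊗2 gives amp(|y⟩) = (1/2) Σ_x (−1)^(x·y) amp(|x⟩), where x·y is the number of positions in which both x and y have a 1.
|00⟩: (-0.8702i + 0.4128i - 0.2689)/2 = (-0.1345 - 0.2287i)
|01⟩: (-0.8702i - 0.4128i + 0.2689)/2 = (0.1345 - 0.6415i)
|10⟩: (-0.8702i + 0.4128i + 0.2689)/2 = (0.1345 - 0.2287i)
|11⟩: (-0.8702i - 0.4128i - 0.2689)/2 = (-0.1345 - 0.6415i)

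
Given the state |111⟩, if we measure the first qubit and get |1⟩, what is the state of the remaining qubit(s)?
|11⟩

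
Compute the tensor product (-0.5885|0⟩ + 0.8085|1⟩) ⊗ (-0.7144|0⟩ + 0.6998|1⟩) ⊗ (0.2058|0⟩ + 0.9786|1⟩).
0.08652|000⟩ + 0.4114|001⟩ - 0.08476|010⟩ - 0.403|011⟩ - 0.1189|100⟩ - 0.5652|101⟩ + 0.1164|110⟩ + 0.5537|111⟩

amp(|b₁b₂…⟩) = product of the factor amplitudes for bits b₁, b₂, …; only kets whose every factor amplitude is nonzero survive.
|000⟩: (-0.5885)(-0.7144)(0.2058) = 0.08652
|001⟩: (-0.5885)(-0.7144)(0.9786) = 0.4114
|010⟩: (-0.5885)(0.6998)(0.2058) = -0.08476
|011⟩: (-0.5885)(0.6998)(0.9786) = -0.403
|100⟩: (0.8085)(-0.7144)(0.2058) = -0.1189
|101⟩: (0.8085)(-0.7144)(0.9786) = -0.5652
|110⟩: (0.8085)(0.6998)(0.2058) = 0.1164
|111⟩: (0.8085)(0.6998)(0.9786) = 0.5537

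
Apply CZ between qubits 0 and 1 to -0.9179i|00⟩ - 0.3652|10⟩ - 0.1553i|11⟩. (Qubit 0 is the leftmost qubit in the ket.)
-0.9179i|00⟩ - 0.3652|10⟩ + 0.1553i|11⟩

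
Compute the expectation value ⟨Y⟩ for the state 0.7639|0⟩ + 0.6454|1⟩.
0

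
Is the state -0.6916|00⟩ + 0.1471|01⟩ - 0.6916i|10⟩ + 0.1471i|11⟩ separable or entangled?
Separable

Writing the state as a|00⟩ + b|01⟩ + c|10⟩ + d|11⟩, it is a product state iff ad − bc = 0.
Here (a, b, c, d) = (-0.6916, 0.1471, -0.6916i, 0.1471i): ad − bc = (-0.6916)(0.1471i) − (0.1471)(-0.6916i) = 0, so the state is separable.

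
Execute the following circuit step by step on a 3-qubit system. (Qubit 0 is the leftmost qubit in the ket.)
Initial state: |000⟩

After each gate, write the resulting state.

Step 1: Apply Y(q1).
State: i|010⟩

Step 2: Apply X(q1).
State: i|000⟩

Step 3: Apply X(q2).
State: i|001⟩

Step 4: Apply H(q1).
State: (1/√2)i|001⟩ + (1/√2)i|011⟩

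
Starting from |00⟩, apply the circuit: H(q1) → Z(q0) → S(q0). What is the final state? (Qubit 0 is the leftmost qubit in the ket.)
1/√2|00⟩ + 1/√2|01⟩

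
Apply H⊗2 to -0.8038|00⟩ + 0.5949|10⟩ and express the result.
-0.1045|00⟩ - 0.1045|01⟩ - 0.6994|10⟩ - 0.6994|11⟩

H⊗2 gives amp(|y⟩) = (1/2) Σ_x (−1)^(x·y) amp(|x⟩), where x·y is the number of positions in which both x and y have a 1.
|00⟩: (-0.8038 + 0.5949)/2 = -0.1045
|01⟩: (-0.8038 + 0.5949)/2 = -0.1045
|10⟩: (-0.8038 - 0.5949)/2 = -0.6994
|11⟩: (-0.8038 - 0.5949)/2 = -0.6994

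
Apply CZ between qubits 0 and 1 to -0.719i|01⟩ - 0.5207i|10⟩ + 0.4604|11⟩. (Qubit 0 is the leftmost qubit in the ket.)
-0.719i|01⟩ - 0.5207i|10⟩ - 0.4604|11⟩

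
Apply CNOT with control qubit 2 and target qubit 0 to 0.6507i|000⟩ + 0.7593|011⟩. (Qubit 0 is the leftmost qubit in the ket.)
0.6507i|000⟩ + 0.7593|111⟩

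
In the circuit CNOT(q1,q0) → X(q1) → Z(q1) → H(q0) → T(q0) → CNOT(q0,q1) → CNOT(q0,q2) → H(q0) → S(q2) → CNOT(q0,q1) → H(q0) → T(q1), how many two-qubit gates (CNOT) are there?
4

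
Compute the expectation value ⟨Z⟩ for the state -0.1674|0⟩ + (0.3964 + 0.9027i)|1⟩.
-0.944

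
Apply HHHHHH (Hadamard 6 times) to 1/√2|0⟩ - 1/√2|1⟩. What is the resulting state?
1/√2|0⟩ - 1/√2|1⟩

H² = I, so an even number of Hadamards cancels: H^6 = I and the state is unchanged.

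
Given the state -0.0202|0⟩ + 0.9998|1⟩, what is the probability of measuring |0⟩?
0.000408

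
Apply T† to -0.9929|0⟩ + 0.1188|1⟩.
-0.9929|0⟩ + (0.084 - 0.084i)|1⟩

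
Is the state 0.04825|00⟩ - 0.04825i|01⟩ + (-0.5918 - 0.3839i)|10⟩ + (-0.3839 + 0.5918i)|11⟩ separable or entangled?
Separable

Writing the state as a|00⟩ + b|01⟩ + c|10⟩ + d|11⟩, it is a product state iff ad − bc = 0.
Here (a, b, c, d) = (0.04825, -0.04825i, (-0.5918 - 0.3839i), (-0.3839 + 0.5918i)): ad − bc = (0.04825)(-0.3839 + 0.5918i) − (-0.04825i)(-0.5918 - 0.3839i) = 0, so the state is separable.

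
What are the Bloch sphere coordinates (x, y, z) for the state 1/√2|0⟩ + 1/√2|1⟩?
(1, 0, 0)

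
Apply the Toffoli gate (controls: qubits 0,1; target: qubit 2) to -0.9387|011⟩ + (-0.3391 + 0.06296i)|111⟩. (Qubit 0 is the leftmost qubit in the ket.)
-0.9387|011⟩ + (-0.3391 + 0.06296i)|110⟩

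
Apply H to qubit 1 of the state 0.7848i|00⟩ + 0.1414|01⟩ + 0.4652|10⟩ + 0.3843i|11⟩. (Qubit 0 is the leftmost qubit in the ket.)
(0.09998 + 0.5549i)|00⟩ + (-0.09998 + 0.5549i)|01⟩ + (0.3289 + 0.2717i)|10⟩ + (0.3289 - 0.2717i)|11⟩

H on qubit 1 mixes each pair of kets that differ only in qubit 1: amplitudes (a, b) of (|…0…⟩, |…1…⟩) become ((a + b)/√2, (a − b)/√2). Kets absent from the input have amplitude 0.
(|00⟩, |01⟩): (a, b) = (0.7848i, 0.1414) → ((0.09998 + 0.5549i), (-0.09998 + 0.5549i))
(|10⟩, |11⟩): (a, b) = (0.4652, 0.3843i) → ((0.3289 + 0.2717i), (0.3289 - 0.2717i))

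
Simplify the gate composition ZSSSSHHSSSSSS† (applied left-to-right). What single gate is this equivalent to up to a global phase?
Z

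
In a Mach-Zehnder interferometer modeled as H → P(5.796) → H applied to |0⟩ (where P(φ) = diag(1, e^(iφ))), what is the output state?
(0.9418 - 0.2341i)|0⟩ + (0.05817 + 0.2341i)|1⟩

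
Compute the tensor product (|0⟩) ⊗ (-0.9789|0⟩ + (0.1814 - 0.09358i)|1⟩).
-0.9789|00⟩ + (0.1814 - 0.09358i)|01⟩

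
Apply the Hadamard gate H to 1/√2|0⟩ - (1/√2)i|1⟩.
(1/2 - (1/2)i)|0⟩ + (1/2 + (1/2)i)|1⟩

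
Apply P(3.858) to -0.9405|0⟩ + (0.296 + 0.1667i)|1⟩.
-0.9405|0⟩ + (-0.1138 - 0.3201i)|1⟩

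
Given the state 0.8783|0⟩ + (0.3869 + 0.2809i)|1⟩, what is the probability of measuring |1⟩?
0.2286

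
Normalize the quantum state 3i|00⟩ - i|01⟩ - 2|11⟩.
0.8018i|00⟩ - 0.2673i|01⟩ - 0.5345|11⟩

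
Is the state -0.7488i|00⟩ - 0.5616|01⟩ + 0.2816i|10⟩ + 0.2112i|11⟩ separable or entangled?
Entangled

Writing the state as a|00⟩ + b|01⟩ + c|10⟩ + d|11⟩, it is a product state iff ad − bc = 0.
Here (a, b, c, d) = (-0.7488i, -0.5616, 0.2816i, 0.2112i): ad − bc = (-0.7488i)(0.2112i) − (-0.5616)(0.2816i) = (0.1581 + 0.1581i) ≠ 0, so the state is entangled.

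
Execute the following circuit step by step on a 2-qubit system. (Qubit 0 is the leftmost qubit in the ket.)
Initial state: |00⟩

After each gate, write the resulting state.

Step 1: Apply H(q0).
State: 1/√2|00⟩ + 1/√2|10⟩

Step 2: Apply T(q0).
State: 1/√2|00⟩ + (1/2 + (1/2)i)|10⟩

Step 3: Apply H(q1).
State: 1/2|00⟩ + 1/2|01⟩ + (1/√8 + (1/√8)i)|10⟩ + (1/√8 + (1/√8)i)|11⟩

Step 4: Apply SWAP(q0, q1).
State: 1/2|00⟩ + (1/√8 + (1/√8)i)|01⟩ + 1/2|10⟩ + (1/√8 + (1/√8)i)|11⟩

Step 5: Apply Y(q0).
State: -(1/2)i|00⟩ + (1/√8 - (1/√8)i)|01⟩ + (1/2)i|10⟩ + (-1/√8 + (1/√8)i)|11⟩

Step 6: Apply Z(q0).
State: -(1/2)i|00⟩ + (1/√8 - (1/√8)i)|01⟩ - (1/2)i|10⟩ + (1/√8 - (1/√8)i)|11⟩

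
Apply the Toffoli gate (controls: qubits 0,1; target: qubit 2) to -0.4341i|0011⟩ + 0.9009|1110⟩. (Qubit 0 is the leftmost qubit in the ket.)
-0.4341i|0011⟩ + 0.9009|1100⟩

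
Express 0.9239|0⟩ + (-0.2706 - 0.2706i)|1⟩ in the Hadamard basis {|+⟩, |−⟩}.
(0.462 - 0.1913i)|+⟩ + (0.8446 + 0.1913i)|−⟩

With |ψ⟩ = α|0⟩ + β|1⟩, the Hadamard-basis coefficients are ⟨+|ψ⟩ = (α + β)/√2 and ⟨−|ψ⟩ = (α − β)/√2.
Here α = 0.9239, β = (-0.2706 - 0.2706i): (α + β)/√2 = (0.462 - 0.1913i), (α − β)/√2 = (0.8446 + 0.1913i).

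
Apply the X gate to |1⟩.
|0⟩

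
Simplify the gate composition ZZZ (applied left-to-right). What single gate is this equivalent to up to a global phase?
Z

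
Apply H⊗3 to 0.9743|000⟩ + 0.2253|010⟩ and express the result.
0.4241|000⟩ + 0.4241|001⟩ + 0.2648|010⟩ + 0.2648|011⟩ + 0.4241|100⟩ + 0.4241|101⟩ + 0.2648|110⟩ + 0.2648|111⟩

H⊗3 gives amp(|y⟩) = (1/2√2) Σ_x (−1)^(x·y) amp(|x⟩), where x·y is the number of positions in which both x and y have a 1.
|000⟩: (0.9743 + 0.2253)/(2√2) = 0.4241
|001⟩: (0.9743 + 0.2253)/(2√2) = 0.4241
|010⟩: (0.9743 - 0.2253)/(2√2) = 0.2648
|011⟩: (0.9743 - 0.2253)/(2√2) = 0.2648
|100⟩: (0.9743 + 0.2253)/(2√2) = 0.4241
|101⟩: (0.9743 + 0.2253)/(2√2) = 0.4241
|110⟩: (0.9743 - 0.2253)/(2√2) = 0.2648
|111⟩: (0.9743 - 0.2253)/(2√2) = 0.2648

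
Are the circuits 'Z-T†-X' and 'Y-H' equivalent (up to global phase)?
No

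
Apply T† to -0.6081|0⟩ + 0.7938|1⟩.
-0.6081|0⟩ + (0.5613 - 0.5613i)|1⟩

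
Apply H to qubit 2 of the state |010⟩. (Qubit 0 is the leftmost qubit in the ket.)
1/√2|010⟩ + 1/√2|011⟩

H on qubit 2 mixes each pair of kets that differ only in qubit 2: amplitudes (a, b) of (|…0…⟩, |…1…⟩) become ((a + b)/√2, (a − b)/√2). Kets absent from the input have amplitude 0.
(|010⟩, |011⟩): (a, b) = (1, 0) → (1/√2, 1/√2)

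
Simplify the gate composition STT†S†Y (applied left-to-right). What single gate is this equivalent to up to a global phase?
Y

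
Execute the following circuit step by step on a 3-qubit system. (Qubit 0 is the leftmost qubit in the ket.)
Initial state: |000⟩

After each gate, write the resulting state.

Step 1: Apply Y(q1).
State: i|010⟩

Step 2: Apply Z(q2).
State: i|010⟩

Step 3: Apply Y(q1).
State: |000⟩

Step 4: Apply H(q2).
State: 1/√2|000⟩ + 1/√2|001⟩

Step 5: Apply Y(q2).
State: -(1/√2)i|000⟩ + (1/√2)i|001⟩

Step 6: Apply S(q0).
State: -(1/√2)i|000⟩ + (1/√2)i|001⟩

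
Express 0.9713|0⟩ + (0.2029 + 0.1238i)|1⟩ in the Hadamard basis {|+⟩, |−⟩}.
(0.8303 + 0.08754i)|+⟩ + (0.5433 - 0.08754i)|−⟩

With |ψ⟩ = α|0⟩ + β|1⟩, the Hadamard-basis coefficients are ⟨+|ψ⟩ = (α + β)/√2 and ⟨−|ψ⟩ = (α − β)/√2.
Here α = 0.9713, β = (0.2029 + 0.1238i): (α + β)/√2 = (0.8303 + 0.08754i), (α − β)/√2 = (0.5433 - 0.08754i).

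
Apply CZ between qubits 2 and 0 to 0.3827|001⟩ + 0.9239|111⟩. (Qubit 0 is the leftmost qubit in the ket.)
0.3827|001⟩ - 0.9239|111⟩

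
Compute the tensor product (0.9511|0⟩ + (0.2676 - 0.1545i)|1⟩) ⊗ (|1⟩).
0.9511|01⟩ + (0.2676 - 0.1545i)|11⟩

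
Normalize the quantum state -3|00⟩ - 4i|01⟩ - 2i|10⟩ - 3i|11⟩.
-0.4867|00⟩ - 0.6489i|01⟩ - 0.3244i|10⟩ - 0.4867i|11⟩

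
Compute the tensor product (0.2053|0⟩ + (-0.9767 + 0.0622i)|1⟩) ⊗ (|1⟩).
0.2053|01⟩ + (-0.9767 + 0.0622i)|11⟩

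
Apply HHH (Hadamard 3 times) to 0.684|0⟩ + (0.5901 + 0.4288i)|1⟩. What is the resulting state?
(0.9009 + 0.3032i)|0⟩ + (0.0664 - 0.3032i)|1⟩

H² = I, so H^3 = H: a single Hadamard. With (a, b) = (0.684, (0.5901 + 0.4288i)), H gives ((a + b)/√2, (a − b)/√2) = ((0.9009 + 0.3032i), (0.0664 - 0.3032i)).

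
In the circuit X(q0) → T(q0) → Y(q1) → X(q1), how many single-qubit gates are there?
4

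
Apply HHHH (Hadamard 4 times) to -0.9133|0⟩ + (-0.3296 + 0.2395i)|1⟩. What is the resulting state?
-0.9133|0⟩ + (-0.3296 + 0.2395i)|1⟩

H² = I, so an even number of Hadamards cancels: H^4 = I and the state is unchanged.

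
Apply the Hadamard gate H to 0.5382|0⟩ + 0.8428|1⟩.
0.9765|0⟩ - 0.2154|1⟩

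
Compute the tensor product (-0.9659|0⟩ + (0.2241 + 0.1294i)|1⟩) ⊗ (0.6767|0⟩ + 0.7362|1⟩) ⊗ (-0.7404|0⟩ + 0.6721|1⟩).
0.4839|000⟩ - 0.4393|001⟩ + 0.5265|010⟩ - 0.4779|011⟩ + (-0.1123 - 0.06483i)|100⟩ + (0.1019 + 0.05885i)|101⟩ + (-0.1222 - 0.07053i)|110⟩ + (0.1109 + 0.06403i)|111⟩

amp(|b₁b₂…⟩) = product of the factor amplitudes for bits b₁, b₂, …; only kets whose every factor amplitude is nonzero survive.
|000⟩: (-0.9659)(0.6767)(-0.7404) = 0.4839
|001⟩: (-0.9659)(0.6767)(0.6721) = -0.4393
|010⟩: (-0.9659)(0.7362)(-0.7404) = 0.5265
|011⟩: (-0.9659)(0.7362)(0.6721) = -0.4779
|100⟩: (0.2241 + 0.1294i)(0.6767)(-0.7404) = (-0.1123 - 0.06483i)
|101⟩: (0.2241 + 0.1294i)(0.6767)(0.6721) = (0.1019 + 0.05885i)
|110⟩: (0.2241 + 0.1294i)(0.7362)(-0.7404) = (-0.1222 - 0.07053i)
|111⟩: (0.2241 + 0.1294i)(0.7362)(0.6721) = (0.1109 + 0.06403i)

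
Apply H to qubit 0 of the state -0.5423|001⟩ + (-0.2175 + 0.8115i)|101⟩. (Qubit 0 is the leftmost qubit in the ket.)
(-0.5373 + 0.5738i)|001⟩ + (-0.2297 - 0.5738i)|101⟩

H on qubit 0 mixes each pair of kets that differ only in qubit 0: amplitudes (a, b) of (|…0…⟩, |…1…⟩) become ((a + b)/√2, (a − b)/√2). Kets absent from the input have amplitude 0.
(|001⟩, |101⟩): (a, b) = (-0.5423, (-0.2175 + 0.8115i)) → ((-0.5373 + 0.5738i), (-0.2297 - 0.5738i))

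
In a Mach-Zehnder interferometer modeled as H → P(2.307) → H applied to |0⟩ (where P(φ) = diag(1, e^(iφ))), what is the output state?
(0.1643 + 0.3705i)|0⟩ + (0.8357 - 0.3705i)|1⟩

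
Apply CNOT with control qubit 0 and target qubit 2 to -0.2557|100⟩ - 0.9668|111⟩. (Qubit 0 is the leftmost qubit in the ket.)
-0.2557|101⟩ - 0.9668|110⟩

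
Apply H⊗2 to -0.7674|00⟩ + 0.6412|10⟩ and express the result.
-0.0631|00⟩ - 0.0631|01⟩ - 0.7043|10⟩ - 0.7043|11⟩

H⊗2 gives amp(|y⟩) = (1/2) Σ_x (−1)^(x·y) amp(|x⟩), where x·y is the number of positions in which both x and y have a 1.
|00⟩: (-0.7674 + 0.6412)/2 = -0.0631
|01⟩: (-0.7674 + 0.6412)/2 = -0.0631
|10⟩: (-0.7674 - 0.6412)/2 = -0.7043
|11⟩: (-0.7674 - 0.6412)/2 = -0.7043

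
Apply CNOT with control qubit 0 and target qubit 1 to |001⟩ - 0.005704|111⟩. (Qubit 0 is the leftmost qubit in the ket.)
|001⟩ - 0.005704|101⟩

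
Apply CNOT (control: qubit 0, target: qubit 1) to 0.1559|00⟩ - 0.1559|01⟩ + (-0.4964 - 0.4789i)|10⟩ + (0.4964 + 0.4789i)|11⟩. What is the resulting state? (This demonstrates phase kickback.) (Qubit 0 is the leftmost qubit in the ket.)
0.1559|00⟩ - 0.1559|01⟩ + (0.4964 + 0.4789i)|10⟩ + (-0.4964 - 0.4789i)|11⟩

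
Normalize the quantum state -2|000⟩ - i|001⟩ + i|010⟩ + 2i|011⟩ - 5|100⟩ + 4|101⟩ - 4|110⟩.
-0.2443|000⟩ - 0.1222i|001⟩ + 0.1222i|010⟩ + 0.2443i|011⟩ - 0.6108|100⟩ + 0.4887|101⟩ - 0.4887|110⟩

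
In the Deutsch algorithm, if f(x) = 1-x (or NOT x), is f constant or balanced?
Balanced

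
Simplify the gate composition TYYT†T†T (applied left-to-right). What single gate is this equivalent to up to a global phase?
I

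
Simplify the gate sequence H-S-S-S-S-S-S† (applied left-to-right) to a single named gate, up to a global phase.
H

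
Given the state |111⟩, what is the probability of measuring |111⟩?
1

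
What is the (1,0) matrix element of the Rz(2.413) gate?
0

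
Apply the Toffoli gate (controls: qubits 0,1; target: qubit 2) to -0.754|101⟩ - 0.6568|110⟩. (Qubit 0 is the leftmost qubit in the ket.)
-0.754|101⟩ - 0.6568|111⟩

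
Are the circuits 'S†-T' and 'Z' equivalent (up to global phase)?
No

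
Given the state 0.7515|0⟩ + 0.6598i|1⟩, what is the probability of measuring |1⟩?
0.4353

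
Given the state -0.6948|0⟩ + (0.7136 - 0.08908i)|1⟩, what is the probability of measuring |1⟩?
0.5172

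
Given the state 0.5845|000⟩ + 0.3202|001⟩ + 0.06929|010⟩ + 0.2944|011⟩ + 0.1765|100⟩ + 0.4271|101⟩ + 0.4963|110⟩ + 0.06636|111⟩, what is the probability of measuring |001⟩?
0.1025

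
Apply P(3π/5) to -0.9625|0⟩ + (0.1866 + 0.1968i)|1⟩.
-0.9625|0⟩ + (-0.2448 + 0.1167i)|1⟩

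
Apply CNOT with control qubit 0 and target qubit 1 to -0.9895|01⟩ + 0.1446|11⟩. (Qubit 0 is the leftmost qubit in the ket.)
-0.9895|01⟩ + 0.1446|10⟩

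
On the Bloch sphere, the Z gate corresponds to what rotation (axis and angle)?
Rotation by π around the z-axis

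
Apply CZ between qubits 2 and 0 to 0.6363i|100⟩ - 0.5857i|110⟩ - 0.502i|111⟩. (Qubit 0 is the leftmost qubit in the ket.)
0.6363i|100⟩ - 0.5857i|110⟩ + 0.502i|111⟩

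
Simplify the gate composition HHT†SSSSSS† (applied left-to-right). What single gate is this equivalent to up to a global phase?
T†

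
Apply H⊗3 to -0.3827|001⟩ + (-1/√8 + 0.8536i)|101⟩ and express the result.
(-0.2603 + 0.3018i)|000⟩ + (0.2603 - 0.3018i)|001⟩ + (-0.2603 + 0.3018i)|010⟩ + (0.2603 - 0.3018i)|011⟩ + (-0.0103 - 0.3018i)|100⟩ + (0.0103 + 0.3018i)|101⟩ + (-0.0103 - 0.3018i)|110⟩ + (0.0103 + 0.3018i)|111⟩

H⊗3 gives amp(|y⟩) = (1/2√2) Σ_x (−1)^(x·y) amp(|x⟩), where x·y is the number of positions in which both x and y have a 1.
|000⟩: (-0.3827 + (-1/√8 + 0.8536i))/(2√2) = (-0.2603 + 0.3018i)
|001⟩: (0.3827 - (-1/√8 + 0.8536i))/(2√2) = (0.2603 - 0.3018i)
|010⟩: (-0.3827 + (-1/√8 + 0.8536i))/(2√2) = (-0.2603 + 0.3018i)
|011⟩: (0.3827 - (-1/√8 + 0.8536i))/(2√2) = (0.2603 - 0.3018i)
|100⟩: (-0.3827 - (-1/√8 + 0.8536i))/(2√2) = (-0.0103 - 0.3018i)
|101⟩: (0.3827 + (-1/√8 + 0.8536i))/(2√2) = (0.0103 + 0.3018i)
|110⟩: (-0.3827 - (-1/√8 + 0.8536i))/(2√2) = (-0.0103 - 0.3018i)
|111⟩: (0.3827 + (-1/√8 + 0.8536i))/(2√2) = (0.0103 + 0.3018i)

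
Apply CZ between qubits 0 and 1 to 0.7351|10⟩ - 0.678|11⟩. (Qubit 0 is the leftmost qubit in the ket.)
0.7351|10⟩ + 0.678|11⟩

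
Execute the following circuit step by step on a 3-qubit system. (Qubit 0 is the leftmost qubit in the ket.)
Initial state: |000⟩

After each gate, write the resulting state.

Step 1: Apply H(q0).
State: 1/√2|000⟩ + 1/√2|100⟩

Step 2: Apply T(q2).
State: 1/√2|000⟩ + 1/√2|100⟩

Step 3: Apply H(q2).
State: 1/2|000⟩ + 1/2|001⟩ + 1/2|100⟩ + 1/2|101⟩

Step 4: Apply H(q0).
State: 1/√2|000⟩ + 1/√2|001⟩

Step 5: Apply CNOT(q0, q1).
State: 1/√2|000⟩ + 1/√2|001⟩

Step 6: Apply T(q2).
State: 1/√2|000⟩ + (1/2 + (1/2)i)|001⟩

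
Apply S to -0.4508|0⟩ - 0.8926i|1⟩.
-0.4508|0⟩ + 0.8926|1⟩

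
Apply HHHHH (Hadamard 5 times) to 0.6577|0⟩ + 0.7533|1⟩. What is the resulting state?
0.9977|0⟩ - 0.0676|1⟩

H² = I, so H^5 = H: a single Hadamard. With (a, b) = (0.6577, 0.7533), H gives ((a + b)/√2, (a − b)/√2) = (0.9977, -0.0676).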